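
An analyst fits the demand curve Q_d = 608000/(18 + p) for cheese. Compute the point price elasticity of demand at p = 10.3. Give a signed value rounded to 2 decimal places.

dQ_d/dp = −608000/(18 + p)² = -759.155. At p = 10.3, Q_d = 21484.1.
Ed = (dQ_d/dp)·(p/Q_d) = (-759.155) × (10.3/21484.1) = -0.3639…

-0.36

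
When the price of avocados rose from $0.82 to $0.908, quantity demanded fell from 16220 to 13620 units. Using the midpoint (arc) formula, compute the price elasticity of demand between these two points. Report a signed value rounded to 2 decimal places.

%ΔQ = (13620 − 16220) / [(16220 + 13620)/2] = -2600/14920 = -0.174262…
%ΔP = (0.908 − 0.82) / [(0.82 + 0.908)/2] = 0.088/0.864 = 0.101851…
Arc Ed = %ΔQ / %ΔP = (-2600/14920) / (0.088/0.864) = -1.7109…

-1.71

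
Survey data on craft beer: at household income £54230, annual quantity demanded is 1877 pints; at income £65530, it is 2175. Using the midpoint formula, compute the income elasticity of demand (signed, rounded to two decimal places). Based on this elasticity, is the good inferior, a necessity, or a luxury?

0.78; necessity

%ΔQ = (2175 − 1877)/[( 1877 + 2175)/2] = 298/2026 = 0.147087…
%ΔIncome = (65530 − 54230)/[( 54230 + 65530)/2] = 11300/59880 = 0.188710…
E_income = (298/2026) / (11300/59880) = 0.7794…
0 < E_income < 1 ⇒ normal good, necessity.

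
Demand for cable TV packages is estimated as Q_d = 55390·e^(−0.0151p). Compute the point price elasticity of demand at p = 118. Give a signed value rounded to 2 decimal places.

-1.78

dQ_d/dp = −0.0151·Q_d = -140.793. At p = 118, Q_d = 9324.07.
Ed = (dQ_d/dp)·(p/Q_d) = (-140.793) × (118/9324.07) = -1.7818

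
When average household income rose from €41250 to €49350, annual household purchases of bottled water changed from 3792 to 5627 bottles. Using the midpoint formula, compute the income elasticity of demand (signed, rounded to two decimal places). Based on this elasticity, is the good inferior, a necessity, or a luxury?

%ΔQ = (5627 − 3792)/[( 3792 + 5627)/2] = 1835/4709.5 = 0.389637…
%ΔIncome = (49350 − 41250)/[( 41250 + 49350)/2] = 8100/45300 = 0.178807…
E_income = (1835/4709.5) / (8100/45300) = 2.1790…
E_income > 1 ⇒ normal good, luxury.

2.18; luxury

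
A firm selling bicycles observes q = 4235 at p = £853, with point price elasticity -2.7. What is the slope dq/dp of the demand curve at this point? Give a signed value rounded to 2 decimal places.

-13.41

Ed = (dq/dp)·(p/q) ⇒ dq/dp = Ed·q/p = (-2.7)·4235/853 = -13.4050…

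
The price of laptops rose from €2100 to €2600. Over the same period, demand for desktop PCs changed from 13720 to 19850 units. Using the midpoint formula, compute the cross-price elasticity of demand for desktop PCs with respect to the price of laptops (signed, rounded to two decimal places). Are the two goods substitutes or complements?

%ΔQ_{desktop PCs} = (19850 − 13720)/avg = 6130/16785 = 0.365207…
%ΔP_{laptops} = (2600 − 2100)/avg = 500/2350 = 0.212765…
E_cross = (6130/16785) / (500/2350) = 1.7164…
E_cross > 0 ⇒ the goods are substitutes.

1.72; substitutes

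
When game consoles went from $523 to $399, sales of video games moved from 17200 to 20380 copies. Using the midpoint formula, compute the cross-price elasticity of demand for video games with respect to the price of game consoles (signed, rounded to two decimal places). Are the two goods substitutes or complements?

-0.63; complements

%ΔQ_{video games} = (20380 − 17200)/avg = 3180/18790 = 0.169238…
%ΔP_{game consoles} = (399 − 523)/avg = -124/461 = -0.268980…
E_cross = (3180/18790) / (-124/461) = -0.6291…
E_cross < 0 ⇒ the goods are complements.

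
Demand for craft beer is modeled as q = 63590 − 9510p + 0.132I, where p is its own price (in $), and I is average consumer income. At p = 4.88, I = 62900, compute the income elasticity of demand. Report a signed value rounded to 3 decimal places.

At the given values, q = 63590 − 9510(4.88) + 0.132(62900) = 25484.
∂q/∂I = 0.132.
E = (0.132) × (62900/25484) = 0.32580…

0.326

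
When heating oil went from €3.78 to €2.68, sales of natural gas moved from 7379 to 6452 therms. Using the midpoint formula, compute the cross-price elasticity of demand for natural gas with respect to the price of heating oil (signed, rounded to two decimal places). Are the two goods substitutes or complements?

%ΔQ_{natural gas} = (6452 − 7379)/avg = -927/6915.5 = -0.134046…
%ΔP_{heating oil} = (2.68 − 3.78)/avg = -1.1/3.23 = -0.340557…
E_cross = (-927/6915.5) / (-1.1/3.23) = 0.3936…
E_cross > 0 ⇒ the goods are substitutes.

0.39; substitutes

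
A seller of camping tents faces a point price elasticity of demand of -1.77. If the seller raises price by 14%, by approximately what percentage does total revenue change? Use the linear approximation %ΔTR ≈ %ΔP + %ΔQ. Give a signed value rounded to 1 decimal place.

-10.8%

%ΔQ ≈ Ed × %ΔP = (-1.77) × (+14%) = -24.7800%
%ΔTR ≈ %ΔP + %ΔQ = (+14%) + (-24.7800%) = -10.7800%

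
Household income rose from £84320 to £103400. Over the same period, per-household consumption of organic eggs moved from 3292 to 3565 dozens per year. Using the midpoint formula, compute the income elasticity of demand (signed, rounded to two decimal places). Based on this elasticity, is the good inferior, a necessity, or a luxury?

0.39; necessity

%ΔQ = (3565 − 3292)/[( 3292 + 3565)/2] = 273/3428.5 = 0.079626…
%ΔIncome = (103400 − 84320)/[( 84320 + 103400)/2] = 19080/93860 = 0.203281…
E_income = (273/3428.5) / (19080/93860) = 0.3917…
0 < E_income < 1 ⇒ normal good, necessity.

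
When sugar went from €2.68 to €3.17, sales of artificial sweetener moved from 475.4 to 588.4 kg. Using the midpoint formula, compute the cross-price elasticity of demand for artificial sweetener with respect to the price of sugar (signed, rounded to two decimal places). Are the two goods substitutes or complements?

%ΔQ_{artificial sweetener} = (588.4 − 475.4)/avg = 113/531.9 = 0.212445…
%ΔP_{sugar} = (3.17 − 2.68)/avg = 0.49/2.925 = 0.167521…
E_cross = (113/531.9) / (0.49/2.925) = 1.2681…
E_cross > 0 ⇒ the goods are substitutes.

1.27; substitutes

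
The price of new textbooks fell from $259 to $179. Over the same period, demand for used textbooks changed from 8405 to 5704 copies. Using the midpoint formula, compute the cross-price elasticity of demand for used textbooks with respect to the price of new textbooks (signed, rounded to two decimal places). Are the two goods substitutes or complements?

1.05; substitutes

%ΔQ_{used textbooks} = (5704 − 8405)/avg = -2701/7054.5 = -0.382876…
%ΔP_{new textbooks} = (179 − 259)/avg = -80/219 = -0.365296…
E_cross = (-2701/7054.5) / (-80/219) = 1.0481…
E_cross > 0 ⇒ the goods are substitutes.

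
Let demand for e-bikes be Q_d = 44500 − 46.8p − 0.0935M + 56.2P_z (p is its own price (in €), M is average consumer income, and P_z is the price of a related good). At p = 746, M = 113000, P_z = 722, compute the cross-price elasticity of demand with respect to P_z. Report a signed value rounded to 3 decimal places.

1.025

At the given values, Q_d = 44500 − 46.8(746) − 0.0935(113000) + 56.2(722) = 39598.1.
∂Q_d/∂P_z = 56.2.
E = (56.2) × (722/39598.1) = 1.02470…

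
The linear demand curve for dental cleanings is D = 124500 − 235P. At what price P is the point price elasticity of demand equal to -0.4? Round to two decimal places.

151.37

Ed = −235P/(124500 − 235P). Set this equal to -0.4:
235P = 0.4·(124500 − 235P) ⇒ 235P(1 + 0.4) = 0.4·124500
P = 0.4·124500 / (235·1.4) = 151.3677…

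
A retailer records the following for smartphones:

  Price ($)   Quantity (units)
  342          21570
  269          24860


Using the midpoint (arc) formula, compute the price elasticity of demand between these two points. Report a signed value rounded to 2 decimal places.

-0.59

%ΔQ = (24860 − 21570) / [(21570 + 24860)/2] = 3290/23215 = 0.141718…
%ΔP = (269 − 342) / [(342 + 269)/2] = -73/305.5 = -0.238952…
Arc Ed = %ΔQ / %ΔP = (3290/23215) / (-73/305.5) = -0.5930…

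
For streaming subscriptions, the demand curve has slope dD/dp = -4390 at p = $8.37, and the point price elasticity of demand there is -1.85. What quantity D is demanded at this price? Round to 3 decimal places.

19861.784

Ed = (dD/dp)·(p/D) ⇒ D = (dD/dp)·p/Ed = (-4390)·8.37/(-1.85) = 19861.78378…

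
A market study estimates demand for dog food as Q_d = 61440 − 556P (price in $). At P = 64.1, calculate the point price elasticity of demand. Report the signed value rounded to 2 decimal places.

-1.38

dQ_d/dP = −556. At P = 64.1, Q_d = 61440 − 556(64.1) = 25800.4.
Ed = (dQ_d/dP)·(P/Q_d) = −556 × (64.1/25800.4) = -1.3813…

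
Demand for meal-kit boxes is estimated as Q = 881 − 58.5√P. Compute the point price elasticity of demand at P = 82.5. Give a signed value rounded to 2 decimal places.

dQ/dP = −58.5/(2√P) = -3.22032. At P = 82.5, Q = 349.647.
Ed = (dQ/dP)·(P/Q) = (-3.22032) × (82.5/349.647) = -0.7598…

-0.76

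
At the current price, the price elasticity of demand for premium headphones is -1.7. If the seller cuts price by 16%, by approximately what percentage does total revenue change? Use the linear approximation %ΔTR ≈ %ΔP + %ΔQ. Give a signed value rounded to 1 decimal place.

+11.2%

%ΔQ ≈ Ed × %ΔP = (-1.7) × (-16%) = +27.2000%
%ΔTR ≈ %ΔP + %ΔQ = (-16%) + (+27.2000%) = +11.2000%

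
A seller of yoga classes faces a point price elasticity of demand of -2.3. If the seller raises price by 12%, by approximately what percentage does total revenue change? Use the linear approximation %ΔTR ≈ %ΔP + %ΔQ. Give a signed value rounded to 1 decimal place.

%ΔQ ≈ Ed × %ΔP = (-2.3) × (+12%) = -27.6000%
%ΔTR ≈ %ΔP + %ΔQ = (+12%) + (-27.6000%) = -15.6000%

-15.6%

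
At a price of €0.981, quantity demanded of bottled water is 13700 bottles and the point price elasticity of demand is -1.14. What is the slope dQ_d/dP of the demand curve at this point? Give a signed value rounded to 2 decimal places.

Ed = (dQ_d/dP)·(P/Q_d) ⇒ dQ_d/dP = Ed·Q_d/P = (-1.14)·13700/0.981 = -15920.4892…

-15920.49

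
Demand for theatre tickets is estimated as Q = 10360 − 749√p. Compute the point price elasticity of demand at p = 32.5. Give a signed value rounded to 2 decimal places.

-0.35

dQ/dp = −749/(2√p) = -65.6916. At p = 32.5, Q = 6090.04.
Ed = (dQ/dp)·(p/Q) = (-65.6916) × (32.5/6090.04) = -0.3505…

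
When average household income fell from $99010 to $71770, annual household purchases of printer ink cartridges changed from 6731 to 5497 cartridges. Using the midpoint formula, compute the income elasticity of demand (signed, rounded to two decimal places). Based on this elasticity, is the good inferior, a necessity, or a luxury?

0.63; necessity

%ΔQ = (5497 − 6731)/[( 6731 + 5497)/2] = -1234/6114 = -0.201831…
%ΔIncome = (71770 − 99010)/[( 99010 + 71770)/2] = -27240/85390 = -0.319006…
E_income = (-1234/6114) / (-27240/85390) = 0.6326…
0 < E_income < 1 ⇒ normal good, necessity.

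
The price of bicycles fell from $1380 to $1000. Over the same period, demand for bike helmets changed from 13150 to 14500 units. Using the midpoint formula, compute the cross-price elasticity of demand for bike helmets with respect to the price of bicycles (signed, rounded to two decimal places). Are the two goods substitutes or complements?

%ΔQ_{bike helmets} = (14500 − 13150)/avg = 1350/13825 = 0.097649…
%ΔP_{bicycles} = (1000 − 1380)/avg = -380/1190 = -0.319327…
E_cross = (1350/13825) / (-380/1190) = -0.3057…
E_cross < 0 ⇒ the goods are complements.

-0.31; complements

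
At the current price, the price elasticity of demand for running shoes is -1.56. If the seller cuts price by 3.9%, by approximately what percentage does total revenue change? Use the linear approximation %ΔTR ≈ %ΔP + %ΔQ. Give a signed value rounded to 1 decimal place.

+2.2%

%ΔQ ≈ Ed × %ΔP = (-1.56) × (-3.9%) = +6.0840%
%ΔTR ≈ %ΔP + %ΔQ = (-3.9%) + (+6.0840%) = +2.1840%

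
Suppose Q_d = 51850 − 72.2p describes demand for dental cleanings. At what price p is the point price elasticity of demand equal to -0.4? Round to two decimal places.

205.18

Ed = −72.2p/(51850 − 72.2p). Set this equal to -0.4:
72.2p = 0.4·(51850 − 72.2p) ⇒ 72.2p(1 + 0.4) = 0.4·51850
p = 0.4·51850 / (72.2·1.4) = 205.1840…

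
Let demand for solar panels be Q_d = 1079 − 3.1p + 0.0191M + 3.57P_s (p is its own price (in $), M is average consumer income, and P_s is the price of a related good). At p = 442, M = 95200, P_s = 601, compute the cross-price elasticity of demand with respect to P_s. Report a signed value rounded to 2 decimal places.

0.58

At the given values, Q_d = 1079 − 3.1(442) + 0.0191(95200) + 3.57(601) = 3672.69.
∂Q_d/∂P_s = 3.57.
E = (3.57) × (601/3672.69) = 0.5841…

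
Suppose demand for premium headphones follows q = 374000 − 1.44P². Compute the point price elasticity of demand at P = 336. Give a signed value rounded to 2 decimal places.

-1.54

dq/dP = −2·1.44·P = -967.68. At P = 336, q = 211429.76.
Ed = (dq/dP)·(P/q) = (-967.68) × (336/211429.76) = -1.5378…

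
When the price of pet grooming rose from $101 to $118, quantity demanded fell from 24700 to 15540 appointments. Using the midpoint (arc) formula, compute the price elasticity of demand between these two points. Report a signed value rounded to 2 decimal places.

%ΔQ = (15540 − 24700) / [(24700 + 15540)/2] = -9160/20120 = -0.455268…
%ΔP = (118 − 101) / [(101 + 118)/2] = 17/109.5 = 0.155251…
Arc Ed = %ΔQ / %ΔP = (-9160/20120) / (17/109.5) = -2.9324…

-2.93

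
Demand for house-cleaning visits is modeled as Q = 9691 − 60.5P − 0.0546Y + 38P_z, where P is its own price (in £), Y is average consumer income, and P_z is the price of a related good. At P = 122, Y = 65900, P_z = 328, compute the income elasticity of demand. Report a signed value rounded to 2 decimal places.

At the given values, Q = 9691 − 60.5(122) − 0.0546(65900) + 38(328) = 11175.86.
∂Q/∂Y = -0.0546.
E = (-0.0546) × (65900/11175.86) = -0.3219…

-0.32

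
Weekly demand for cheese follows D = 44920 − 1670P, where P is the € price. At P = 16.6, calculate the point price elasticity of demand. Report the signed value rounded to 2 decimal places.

dD/dP = −1670. At P = 16.6, D = 44920 − 1670(16.6) = 17198.
Ed = (dD/dP)·(P/D) = −1670 × (16.6/17198) = -1.6119…

-1.61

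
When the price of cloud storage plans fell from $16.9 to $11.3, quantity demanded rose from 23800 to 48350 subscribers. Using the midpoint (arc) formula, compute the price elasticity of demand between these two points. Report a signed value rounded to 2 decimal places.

%ΔQ = (48350 − 23800) / [(23800 + 48350)/2] = 24550/36075 = 0.680526…
%ΔP = (11.3 − 16.9) / [(16.9 + 11.3)/2] = -5.6/14.1 = -0.397163…
Arc Ed = %ΔQ / %ΔP = (24550/36075) / (-5.6/14.1) = -1.7134…

-1.71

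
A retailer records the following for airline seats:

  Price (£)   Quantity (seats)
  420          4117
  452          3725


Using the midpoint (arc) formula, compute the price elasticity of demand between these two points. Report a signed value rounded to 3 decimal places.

-1.362

%ΔQ = (3725 − 4117) / [(4117 + 3725)/2] = -392/3921 = -0.099974…
%ΔP = (452 − 420) / [(420 + 452)/2] = 32/436 = 0.073394…
Arc Ed = %ΔQ / %ΔP = (-392/3921) / (32/436) = -1.36215…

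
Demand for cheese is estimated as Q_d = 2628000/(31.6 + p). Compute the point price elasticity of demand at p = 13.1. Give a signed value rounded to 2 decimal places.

dQ_d/dp = −2628000/(31.6 + p)² = -1315.26. At p = 13.1, Q_d = 58791.9.
Ed = (dQ_d/dp)·(p/Q_d) = (-1315.26) × (13.1/58791.9) = -0.2930…

-0.29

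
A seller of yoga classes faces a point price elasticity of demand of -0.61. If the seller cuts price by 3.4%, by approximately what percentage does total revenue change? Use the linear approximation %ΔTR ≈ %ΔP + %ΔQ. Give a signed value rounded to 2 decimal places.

%ΔQ ≈ Ed × %ΔP = (-0.61) × (-3.4%) = +2.0740%
%ΔTR ≈ %ΔP + %ΔQ = (-3.4%) + (+2.0740%) = -1.3260%

-1.33%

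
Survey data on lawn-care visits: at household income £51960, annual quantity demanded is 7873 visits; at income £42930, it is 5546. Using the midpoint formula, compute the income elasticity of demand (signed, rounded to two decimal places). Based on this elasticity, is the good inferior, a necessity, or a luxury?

%ΔQ = (5546 − 7873)/[( 7873 + 5546)/2] = -2327/6709.5 = -0.346821…
%ΔIncome = (42930 − 51960)/[( 51960 + 42930)/2] = -9030/47445 = -0.190325…
E_income = (-2327/6709.5) / (-9030/47445) = 1.8222…
E_income > 1 ⇒ normal good, luxury.

1.82; luxury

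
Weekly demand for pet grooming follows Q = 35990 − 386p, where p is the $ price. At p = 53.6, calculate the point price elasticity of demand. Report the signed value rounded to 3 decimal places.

-1.352

dQ/dp = −386. At p = 53.6, Q = 35990 − 386(53.6) = 15300.4.
Ed = (dQ/dp)·(p/Q) = −386 × (53.6/15300.4) = -1.35222…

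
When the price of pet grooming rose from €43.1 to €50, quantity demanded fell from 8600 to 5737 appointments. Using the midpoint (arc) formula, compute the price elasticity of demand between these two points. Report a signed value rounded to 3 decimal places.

-2.694

%ΔQ = (5737 − 8600) / [(8600 + 5737)/2] = -2863/7168.5 = -0.399386…
%ΔP = (50 − 43.1) / [(43.1 + 50)/2] = 6.9/46.55 = 0.148227…
Arc Ed = %ΔQ / %ΔP = (-2863/7168.5) / (6.9/46.55) = -2.69440…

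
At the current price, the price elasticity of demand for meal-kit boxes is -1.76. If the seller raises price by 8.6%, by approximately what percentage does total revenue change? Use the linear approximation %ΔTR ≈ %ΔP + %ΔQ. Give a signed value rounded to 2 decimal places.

%ΔQ ≈ Ed × %ΔP = (-1.76) × (+8.6%) = -15.1360%
%ΔTR ≈ %ΔP + %ΔQ = (+8.6%) + (-15.1360%) = -6.5360%

-6.54%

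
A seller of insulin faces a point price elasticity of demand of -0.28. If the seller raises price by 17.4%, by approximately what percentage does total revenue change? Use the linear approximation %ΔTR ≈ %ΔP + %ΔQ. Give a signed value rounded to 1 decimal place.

%ΔQ ≈ Ed × %ΔP = (-0.28) × (+17.4%) = -4.8720%
%ΔTR ≈ %ΔP + %ΔQ = (+17.4%) + (-4.8720%) = +12.5280%

+12.5%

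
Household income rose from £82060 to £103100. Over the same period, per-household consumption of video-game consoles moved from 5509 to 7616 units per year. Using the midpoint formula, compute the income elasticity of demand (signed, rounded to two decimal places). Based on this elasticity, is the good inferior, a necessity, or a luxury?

%ΔQ = (7616 − 5509)/[( 5509 + 7616)/2] = 2107/6562.5 = 0.321066…
%ΔIncome = (103100 − 82060)/[( 82060 + 103100)/2] = 21040/92580 = 0.227262…
E_income = (2107/6562.5) / (21040/92580) = 1.4127…
E_income > 1 ⇒ normal good, luxury.

1.41; luxury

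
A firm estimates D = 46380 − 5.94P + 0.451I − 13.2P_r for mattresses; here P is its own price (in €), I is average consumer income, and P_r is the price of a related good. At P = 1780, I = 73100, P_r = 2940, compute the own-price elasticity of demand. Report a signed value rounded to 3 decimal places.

-0.353

At the given values, D = 46380 − 5.94(1780) + 0.451(73100) − 13.2(2940) = 29966.9.
∂D/∂P = −5.94.
E = (-5.94) × (1780/29966.9) = -0.35282…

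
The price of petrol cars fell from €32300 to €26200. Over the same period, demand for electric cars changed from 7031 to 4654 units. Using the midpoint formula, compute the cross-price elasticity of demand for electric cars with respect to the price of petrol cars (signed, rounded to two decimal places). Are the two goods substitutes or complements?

%ΔQ_{electric cars} = (4654 − 7031)/avg = -2377/5842.5 = -0.406846…
%ΔP_{petrol cars} = (26200 − 32300)/avg = -6100/29250 = -0.208547…
E_cross = (-2377/5842.5) / (-6100/29250) = 1.9508…
E_cross > 0 ⇒ the goods are substitutes.

1.95; substitutes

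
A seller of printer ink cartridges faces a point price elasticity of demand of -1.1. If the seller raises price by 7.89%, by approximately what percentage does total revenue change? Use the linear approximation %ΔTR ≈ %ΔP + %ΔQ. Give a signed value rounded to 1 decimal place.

%ΔQ ≈ Ed × %ΔP = (-1.1) × (+7.89%) = -8.6790%
%ΔTR ≈ %ΔP + %ΔQ = (+7.89%) + (-8.6790%) = -0.7890%

-0.8%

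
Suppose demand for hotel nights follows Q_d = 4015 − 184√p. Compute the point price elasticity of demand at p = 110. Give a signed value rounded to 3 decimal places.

dQ_d/dp = −184/(2√p) = -8.77186. At p = 110, Q_d = 2085.19.
Ed = (dQ_d/dp)·(p/Q_d) = (-8.77186) × (110/2085.19) = -0.46274…

-0.463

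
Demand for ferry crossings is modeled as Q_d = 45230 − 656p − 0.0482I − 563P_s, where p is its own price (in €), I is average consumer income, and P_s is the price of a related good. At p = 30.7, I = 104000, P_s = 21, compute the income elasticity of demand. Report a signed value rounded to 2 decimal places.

-0.61

At the given values, Q_d = 45230 − 656(30.7) − 0.0482(104000) − 563(21) = 8255.
∂Q_d/∂I = -0.0482.
E = (-0.0482) × (104000/8255) = -0.6072…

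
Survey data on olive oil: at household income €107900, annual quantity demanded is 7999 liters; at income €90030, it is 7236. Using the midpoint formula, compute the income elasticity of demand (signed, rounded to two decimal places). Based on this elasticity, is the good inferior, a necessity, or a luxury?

%ΔQ = (7236 − 7999)/[( 7999 + 7236)/2] = -763/7617.5 = -0.100164…
%ΔIncome = (90030 − 107900)/[( 107900 + 90030)/2] = -17870/98965 = -0.180568…
E_income = (-763/7617.5) / (-17870/98965) = 0.5547…
0 < E_income < 1 ⇒ normal good, necessity.

0.55; necessity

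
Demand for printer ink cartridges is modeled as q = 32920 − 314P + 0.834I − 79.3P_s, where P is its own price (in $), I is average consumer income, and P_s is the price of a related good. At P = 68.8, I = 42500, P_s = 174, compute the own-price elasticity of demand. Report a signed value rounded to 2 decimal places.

At the given values, q = 32920 − 314(68.8) + 0.834(42500) − 79.3(174) = 32963.6.
∂q/∂P = −314.
E = (-314) × (68.8/32963.6) = -0.6553…

-0.66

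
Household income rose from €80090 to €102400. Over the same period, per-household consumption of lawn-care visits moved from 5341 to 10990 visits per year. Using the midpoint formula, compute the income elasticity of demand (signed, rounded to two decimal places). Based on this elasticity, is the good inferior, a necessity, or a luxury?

2.83; luxury

%ΔQ = (10990 − 5341)/[( 5341 + 10990)/2] = 5649/8165.5 = 0.691813…
%ΔIncome = (102400 − 80090)/[( 80090 + 102400)/2] = 22310/91245 = 0.244506…
E_income = (5649/8165.5) / (22310/91245) = 2.8294…
E_income > 1 ⇒ normal good, luxury.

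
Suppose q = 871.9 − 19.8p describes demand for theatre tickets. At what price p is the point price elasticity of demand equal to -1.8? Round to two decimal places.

28.31

Ed = −19.8p/(871.9 − 19.8p). Set this equal to -1.8:
19.8p = 1.8·(871.9 − 19.8p) ⇒ 19.8p(1 + 1.8) = 1.8·871.9
p = 1.8·871.9 / (19.8·2.8) = 28.3084…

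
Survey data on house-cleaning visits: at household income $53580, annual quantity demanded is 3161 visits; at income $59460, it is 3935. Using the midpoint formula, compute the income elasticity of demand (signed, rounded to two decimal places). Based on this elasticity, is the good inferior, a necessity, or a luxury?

2.10; luxury

%ΔQ = (3935 − 3161)/[( 3161 + 3935)/2] = 774/3548 = 0.218151…
%ΔIncome = (59460 − 53580)/[( 53580 + 59460)/2] = 5880/56520 = 0.104033…
E_income = (774/3548) / (5880/56520) = 2.0969…
E_income > 1 ⇒ normal good, luxury.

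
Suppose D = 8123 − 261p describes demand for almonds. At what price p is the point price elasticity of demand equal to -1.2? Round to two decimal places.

16.98

Ed = −261p/(8123 − 261p). Set this equal to -1.2:
261p = 1.2·(8123 − 261p) ⇒ 261p(1 + 1.2) = 1.2·8123
p = 1.2·8123 / (261·2.2) = 16.9759…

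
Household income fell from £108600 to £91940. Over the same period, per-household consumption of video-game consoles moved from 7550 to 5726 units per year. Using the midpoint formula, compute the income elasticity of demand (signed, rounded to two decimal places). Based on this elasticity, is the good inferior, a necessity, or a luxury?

1.65; luxury

%ΔQ = (5726 − 7550)/[( 7550 + 5726)/2] = -1824/6638 = -0.274781…
%ΔIncome = (91940 − 108600)/[( 108600 + 91940)/2] = -16660/100270 = -0.166151…
E_income = (-1824/6638) / (-16660/100270) = 1.6538…
E_income > 1 ⇒ normal good, luxury.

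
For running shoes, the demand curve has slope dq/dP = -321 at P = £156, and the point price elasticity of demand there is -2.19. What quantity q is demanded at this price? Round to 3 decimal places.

Ed = (dq/dP)·(P/q) ⇒ q = (dq/dP)·P/Ed = (-321)·156/(-2.19) = 22865.75342…

22865.753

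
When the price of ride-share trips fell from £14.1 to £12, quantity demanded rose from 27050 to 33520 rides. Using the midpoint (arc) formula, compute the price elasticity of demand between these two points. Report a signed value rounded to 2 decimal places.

-1.33

%ΔQ = (33520 − 27050) / [(27050 + 33520)/2] = 6470/30285 = 0.213637…
%ΔP = (12 − 14.1) / [(14.1 + 12)/2] = -2.1/13.05 = -0.160919…
Arc Ed = %ΔQ / %ΔP = (6470/30285) / (-2.1/13.05) = -1.3276…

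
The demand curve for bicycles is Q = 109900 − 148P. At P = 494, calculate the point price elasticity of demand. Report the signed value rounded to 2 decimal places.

-1.99

dQ/dP = −148. At P = 494, Q = 109900 − 148(494) = 36788.
Ed = (dQ/dP)·(P/Q) = −148 × (494/36788) = -1.9873…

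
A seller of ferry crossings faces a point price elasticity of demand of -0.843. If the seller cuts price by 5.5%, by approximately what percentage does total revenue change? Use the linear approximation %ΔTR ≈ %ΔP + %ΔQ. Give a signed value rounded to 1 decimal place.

-0.9%

%ΔQ ≈ Ed × %ΔP = (-0.843) × (-5.5%) = +4.6365%
%ΔTR ≈ %ΔP + %ΔQ = (-5.5%) + (+4.6365%) = -0.8635%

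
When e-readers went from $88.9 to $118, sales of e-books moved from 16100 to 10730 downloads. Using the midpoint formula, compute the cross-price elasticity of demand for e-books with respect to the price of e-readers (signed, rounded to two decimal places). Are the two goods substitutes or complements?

%ΔQ_{e-books} = (10730 − 16100)/avg = -5370/13415 = -0.400298…
%ΔP_{e-readers} = (118 − 88.9)/avg = 29.1/103.45 = 0.281295…
E_cross = (-5370/13415) / (29.1/103.45) = -1.4230…
E_cross < 0 ⇒ the goods are complements.

-1.42; complements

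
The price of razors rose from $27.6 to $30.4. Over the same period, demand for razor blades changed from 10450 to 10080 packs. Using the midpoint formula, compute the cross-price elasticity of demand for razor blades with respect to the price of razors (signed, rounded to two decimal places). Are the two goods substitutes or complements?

-0.37; complements

%ΔQ_{razor blades} = (10080 − 10450)/avg = -370/10265 = -0.036044…
%ΔP_{razors} = (30.4 − 27.6)/avg = 2.8/29 = 0.096551…
E_cross = (-370/10265) / (2.8/29) = -0.3733…
E_cross < 0 ⇒ the goods are complements.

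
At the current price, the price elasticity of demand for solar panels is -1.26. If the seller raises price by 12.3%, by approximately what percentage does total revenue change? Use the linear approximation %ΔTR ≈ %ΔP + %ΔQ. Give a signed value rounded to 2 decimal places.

%ΔQ ≈ Ed × %ΔP = (-1.26) × (+12.3%) = -15.4980%
%ΔTR ≈ %ΔP + %ΔQ = (+12.3%) + (-15.4980%) = -3.1980%

-3.20%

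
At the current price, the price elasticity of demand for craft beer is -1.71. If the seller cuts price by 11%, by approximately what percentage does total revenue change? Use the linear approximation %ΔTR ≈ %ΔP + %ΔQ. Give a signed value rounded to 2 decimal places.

+7.81%

%ΔQ ≈ Ed × %ΔP = (-1.71) × (-11%) = +18.8100%
%ΔTR ≈ %ΔP + %ΔQ = (-11%) + (+18.8100%) = +7.8100%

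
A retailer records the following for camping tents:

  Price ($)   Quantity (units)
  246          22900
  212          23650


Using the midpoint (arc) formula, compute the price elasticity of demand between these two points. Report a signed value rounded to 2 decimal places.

-0.22

%ΔQ = (23650 − 22900) / [(22900 + 23650)/2] = 750/23275 = 0.032223…
%ΔP = (212 − 246) / [(246 + 212)/2] = -34/229 = -0.148471…
Arc Ed = %ΔQ / %ΔP = (750/23275) / (-34/229) = -0.2170…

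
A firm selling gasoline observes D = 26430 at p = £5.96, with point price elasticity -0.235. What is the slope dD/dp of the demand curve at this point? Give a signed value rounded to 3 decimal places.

Ed = (dD/dp)·(p/D) ⇒ dD/dp = Ed·D/p = (-0.235)·26430/5.96 = -1042.12248…

-1042.122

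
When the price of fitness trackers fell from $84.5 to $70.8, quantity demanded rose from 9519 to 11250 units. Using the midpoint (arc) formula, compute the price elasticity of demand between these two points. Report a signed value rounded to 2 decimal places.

-0.94

%ΔQ = (11250 − 9519) / [(9519 + 11250)/2] = 1731/10384.5 = 0.166690…
%ΔP = (70.8 − 84.5) / [(84.5 + 70.8)/2] = -13.7/77.65 = -0.176432…
Arc Ed = %ΔQ / %ΔP = (1731/10384.5) / (-13.7/77.65) = -0.9447…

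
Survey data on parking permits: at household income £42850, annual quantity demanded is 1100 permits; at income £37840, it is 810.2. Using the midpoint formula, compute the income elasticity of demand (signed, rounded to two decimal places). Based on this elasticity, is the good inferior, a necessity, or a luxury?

2.44; luxury

%ΔQ = (810.2 − 1100)/[( 1100 + 810.2)/2] = -289.8/955.1 = -0.303423…
%ΔIncome = (37840 − 42850)/[( 42850 + 37840)/2] = -5010/40345 = -0.124178…
E_income = (-289.8/955.1) / (-5010/40345) = 2.4434…
E_income > 1 ⇒ normal good, luxury.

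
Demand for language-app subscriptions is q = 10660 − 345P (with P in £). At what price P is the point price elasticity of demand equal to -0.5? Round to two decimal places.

10.30

Ed = −345P/(10660 − 345P). Set this equal to -0.5:
345P = 0.5·(10660 − 345P) ⇒ 345P(1 + 0.5) = 0.5·10660
P = 0.5·10660 / (345·1.5) = 10.2995…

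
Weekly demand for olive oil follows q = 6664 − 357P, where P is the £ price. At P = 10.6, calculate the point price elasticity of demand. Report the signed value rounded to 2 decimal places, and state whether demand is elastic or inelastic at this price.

-1.31; elastic

dq/dP = −357. At P = 10.6, q = 6664 − 357(10.6) = 2879.8.
Ed = (dq/dP)·(P/q) = −357 × (10.6/2879.8) = -1.3140…
|Ed| = 1.31 > 1, so demand is elastic.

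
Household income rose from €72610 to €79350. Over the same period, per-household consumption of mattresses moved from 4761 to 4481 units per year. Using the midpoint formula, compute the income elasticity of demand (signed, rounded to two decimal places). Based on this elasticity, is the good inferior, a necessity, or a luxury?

-0.68; inferior

%ΔQ = (4481 − 4761)/[( 4761 + 4481)/2] = -280/4621 = -0.060592…
%ΔIncome = (79350 − 72610)/[( 72610 + 79350)/2] = 6740/75980 = 0.088707…
E_income = (-280/4621) / (6740/75980) = -0.6830…
E_income < 0 ⇒ inferior good.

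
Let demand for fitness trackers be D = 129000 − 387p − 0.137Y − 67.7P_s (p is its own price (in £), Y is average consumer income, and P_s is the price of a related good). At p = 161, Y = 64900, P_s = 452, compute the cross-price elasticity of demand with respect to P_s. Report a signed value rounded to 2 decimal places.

-1.12

At the given values, D = 129000 − 387(161) − 0.137(64900) − 67.7(452) = 27201.3.
∂D/∂P_s = -67.7.
E = (-67.7) × (452/27201.3) = -1.1249…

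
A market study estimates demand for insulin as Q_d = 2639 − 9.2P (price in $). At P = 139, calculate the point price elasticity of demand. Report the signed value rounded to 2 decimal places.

-0.94

dQ_d/dP = −9.2. At P = 139, Q_d = 2639 − 9.2(139) = 1360.2.
Ed = (dQ_d/dP)·(P/Q_d) = −9.2 × (139/1360.2) = -0.9401…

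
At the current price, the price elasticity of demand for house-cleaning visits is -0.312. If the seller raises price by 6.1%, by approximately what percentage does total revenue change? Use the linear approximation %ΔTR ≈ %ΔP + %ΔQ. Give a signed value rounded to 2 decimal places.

%ΔQ ≈ Ed × %ΔP = (-0.312) × (+6.1%) = -1.9032%
%ΔTR ≈ %ΔP + %ΔQ = (+6.1%) + (-1.9032%) = +4.1968%

+4.20%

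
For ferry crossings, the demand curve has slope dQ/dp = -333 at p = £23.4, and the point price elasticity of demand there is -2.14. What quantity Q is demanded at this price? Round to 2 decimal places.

Ed = (dQ/dp)·(p/Q) ⇒ Q = (dQ/dp)·p/Ed = (-333)·23.4/(-2.14) = 3641.2149…

3641.21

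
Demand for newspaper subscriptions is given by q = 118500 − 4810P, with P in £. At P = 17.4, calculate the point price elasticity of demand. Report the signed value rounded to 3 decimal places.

dq/dP = −4810. At P = 17.4, q = 118500 − 4810(17.4) = 34806.
Ed = (dq/dP)·(P/q) = −4810 × (17.4/34806) = -2.40458…

-2.405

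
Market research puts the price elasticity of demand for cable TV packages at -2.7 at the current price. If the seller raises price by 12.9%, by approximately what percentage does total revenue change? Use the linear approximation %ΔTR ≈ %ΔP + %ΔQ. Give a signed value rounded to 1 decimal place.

%ΔQ ≈ Ed × %ΔP = (-2.7) × (+12.9%) = -34.8300%
%ΔTR ≈ %ΔP + %ΔQ = (+12.9%) + (-34.8300%) = -21.9300%

-21.9%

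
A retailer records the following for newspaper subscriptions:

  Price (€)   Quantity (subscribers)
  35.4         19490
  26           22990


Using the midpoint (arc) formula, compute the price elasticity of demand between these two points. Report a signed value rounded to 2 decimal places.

%ΔQ = (22990 − 19490) / [(19490 + 22990)/2] = 3500/21240 = 0.164783…
%ΔP = (26 − 35.4) / [(35.4 + 26)/2] = -9.4/30.7 = -0.306188…
Arc Ed = %ΔQ / %ΔP = (3500/21240) / (-9.4/30.7) = -0.5381…

-0.54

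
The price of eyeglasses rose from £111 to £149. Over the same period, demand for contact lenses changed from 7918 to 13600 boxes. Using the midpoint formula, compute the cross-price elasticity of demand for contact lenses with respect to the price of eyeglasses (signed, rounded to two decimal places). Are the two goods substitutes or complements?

1.81; substitutes

%ΔQ_{contact lenses} = (13600 − 7918)/avg = 5682/10759 = 0.528115…
%ΔP_{eyeglasses} = (149 − 111)/avg = 38/130 = 0.292307…
E_cross = (5682/10759) / (38/130) = 1.8067…
E_cross > 0 ⇒ the goods are substitutes.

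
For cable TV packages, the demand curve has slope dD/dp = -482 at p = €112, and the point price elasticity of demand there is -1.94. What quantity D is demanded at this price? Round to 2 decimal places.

Ed = (dD/dp)·(p/D) ⇒ D = (dD/dp)·p/Ed = (-482)·112/(-1.94) = 27826.8041…

27826.80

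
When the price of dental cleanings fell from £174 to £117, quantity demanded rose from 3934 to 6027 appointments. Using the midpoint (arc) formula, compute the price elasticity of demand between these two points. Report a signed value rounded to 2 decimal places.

-1.07

%ΔQ = (6027 − 3934) / [(3934 + 6027)/2] = 2093/4980.5 = 0.420238…
%ΔP = (117 − 174) / [(174 + 117)/2] = -57/145.5 = -0.391752…
Arc Ed = %ΔQ / %ΔP = (2093/4980.5) / (-57/145.5) = -1.0727…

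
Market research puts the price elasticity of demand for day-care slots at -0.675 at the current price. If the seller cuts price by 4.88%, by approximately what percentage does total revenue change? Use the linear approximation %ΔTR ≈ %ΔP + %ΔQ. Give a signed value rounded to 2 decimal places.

-1.59%

%ΔQ ≈ Ed × %ΔP = (-0.675) × (-4.88%) = +3.2940%
%ΔTR ≈ %ΔP + %ΔQ = (-4.88%) + (+3.2940%) = -1.5860%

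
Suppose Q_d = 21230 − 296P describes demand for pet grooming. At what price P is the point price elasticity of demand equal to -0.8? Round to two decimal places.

31.88

Ed = −296P/(21230 − 296P). Set this equal to -0.8:
296P = 0.8·(21230 − 296P) ⇒ 296P(1 + 0.8) = 0.8·21230
P = 0.8·21230 / (296·1.8) = 31.8768…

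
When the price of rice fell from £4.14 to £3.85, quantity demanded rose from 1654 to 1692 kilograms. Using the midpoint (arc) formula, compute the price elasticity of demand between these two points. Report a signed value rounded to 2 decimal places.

%ΔQ = (1692 − 1654) / [(1654 + 1692)/2] = 38/1673 = 0.022713…
%ΔP = (3.85 − 4.14) / [(4.14 + 3.85)/2] = -0.29/3.995 = -0.072590…
Arc Ed = %ΔQ / %ΔP = (38/1673) / (-0.29/3.995) = -0.3129…

-0.31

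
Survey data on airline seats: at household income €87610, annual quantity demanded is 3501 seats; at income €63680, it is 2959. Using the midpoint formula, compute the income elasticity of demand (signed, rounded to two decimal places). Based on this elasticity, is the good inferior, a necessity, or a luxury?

0.53; necessity

%ΔQ = (2959 − 3501)/[( 3501 + 2959)/2] = -542/3230 = -0.167801…
%ΔIncome = (63680 − 87610)/[( 87610 + 63680)/2] = -23930/75645 = -0.316346…
E_income = (-542/3230) / (-23930/75645) = 0.5304…
0 < E_income < 1 ⇒ normal good, necessity.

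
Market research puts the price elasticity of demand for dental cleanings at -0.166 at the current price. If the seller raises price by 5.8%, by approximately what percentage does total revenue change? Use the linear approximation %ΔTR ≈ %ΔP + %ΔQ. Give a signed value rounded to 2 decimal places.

%ΔQ ≈ Ed × %ΔP = (-0.166) × (+5.8%) = -0.9628%
%ΔTR ≈ %ΔP + %ΔQ = (+5.8%) + (-0.9628%) = +4.8372%

+4.84%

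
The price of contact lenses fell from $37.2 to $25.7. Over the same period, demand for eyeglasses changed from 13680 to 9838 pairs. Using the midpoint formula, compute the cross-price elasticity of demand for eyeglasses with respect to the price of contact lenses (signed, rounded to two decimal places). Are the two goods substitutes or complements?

%ΔQ_{eyeglasses} = (9838 − 13680)/avg = -3842/11759 = -0.326728…
%ΔP_{contact lenses} = (25.7 − 37.2)/avg = -11.5/31.45 = -0.365659…
E_cross = (-3842/11759) / (-11.5/31.45) = 0.8935…
E_cross > 0 ⇒ the goods are substitutes.

0.89; substitutes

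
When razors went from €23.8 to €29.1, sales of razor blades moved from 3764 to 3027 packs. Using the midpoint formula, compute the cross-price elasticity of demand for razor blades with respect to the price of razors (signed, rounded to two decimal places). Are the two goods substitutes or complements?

-1.08; complements

%ΔQ_{razor blades} = (3027 − 3764)/avg = -737/3395.5 = -0.217051…
%ΔP_{razors} = (29.1 − 23.8)/avg = 5.3/26.45 = 0.200378…
E_cross = (-737/3395.5) / (5.3/26.45) = -1.0832…
E_cross < 0 ⇒ the goods are complements.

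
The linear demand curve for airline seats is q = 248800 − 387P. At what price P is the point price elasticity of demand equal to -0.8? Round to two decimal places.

Ed = −387P/(248800 − 387P). Set this equal to -0.8:
387P = 0.8·(248800 − 387P) ⇒ 387P(1 + 0.8) = 0.8·248800
P = 0.8·248800 / (387·1.8) = 285.7306…

285.73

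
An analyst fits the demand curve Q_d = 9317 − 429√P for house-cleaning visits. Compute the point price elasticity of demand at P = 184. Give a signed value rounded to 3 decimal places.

dQ_d/dP = −429/(2√P) = -15.8131. At P = 184, Q_d = 3497.76.
Ed = (dQ_d/dP)·(P/Q_d) = (-15.8131) × (184/3497.76) = -0.83185…

-0.832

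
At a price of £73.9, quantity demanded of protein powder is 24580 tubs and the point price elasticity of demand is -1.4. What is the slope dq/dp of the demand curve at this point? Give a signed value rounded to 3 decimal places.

-465.656

Ed = (dq/dp)·(p/q) ⇒ dq/dp = Ed·q/p = (-1.4)·24580/73.9 = -465.65629…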